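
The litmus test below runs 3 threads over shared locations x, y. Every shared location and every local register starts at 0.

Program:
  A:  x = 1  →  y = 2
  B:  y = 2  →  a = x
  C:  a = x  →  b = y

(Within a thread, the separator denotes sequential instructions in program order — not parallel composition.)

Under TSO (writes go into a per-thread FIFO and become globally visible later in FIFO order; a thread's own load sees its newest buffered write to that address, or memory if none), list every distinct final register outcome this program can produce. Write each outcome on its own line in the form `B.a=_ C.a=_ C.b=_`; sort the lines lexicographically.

outcome vector order: (B.a,C.a,C.b)
|TSO outcomes| = 8

B.a=0 C.a=0 C.b=0
B.a=0 C.a=0 C.b=2
B.a=0 C.a=1 C.b=0
B.a=0 C.a=1 C.b=2
B.a=1 C.a=0 C.b=0
B.a=1 C.a=0 C.b=2
B.a=1 C.a=1 C.b=0
B.a=1 C.a=1 C.b=2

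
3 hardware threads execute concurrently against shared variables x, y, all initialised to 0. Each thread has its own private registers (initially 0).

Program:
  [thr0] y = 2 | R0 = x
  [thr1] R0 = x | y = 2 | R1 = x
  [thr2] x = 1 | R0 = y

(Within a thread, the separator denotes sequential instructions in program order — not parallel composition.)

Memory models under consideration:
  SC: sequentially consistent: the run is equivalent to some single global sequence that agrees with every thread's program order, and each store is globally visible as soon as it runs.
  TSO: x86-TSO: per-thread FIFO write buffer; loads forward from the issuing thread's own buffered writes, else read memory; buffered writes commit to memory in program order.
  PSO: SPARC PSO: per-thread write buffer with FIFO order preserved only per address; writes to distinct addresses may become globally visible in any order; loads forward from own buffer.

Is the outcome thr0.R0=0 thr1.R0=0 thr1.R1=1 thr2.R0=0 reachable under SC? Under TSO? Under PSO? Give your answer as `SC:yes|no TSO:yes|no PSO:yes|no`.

SC:no TSO:yes PSO:yes

outcome vector order: (thr0.R0,thr1.R0,thr1.R1,thr2.R0)
under SC → 0002; 0012; 0112; 1002; 1010; 1012; 1110; 1112
under TSO → 0000; 0002; 0010; 0012; 0110; 0112; 1000; 1002; 1010; 1012; 1110; 1112
under PSO → 0000; 0002; 0010; 0012; 0110; 0112; 1000; 1002; 1010; 1012; 1110; 1112
target 0010 ∈ {TSO,PSO}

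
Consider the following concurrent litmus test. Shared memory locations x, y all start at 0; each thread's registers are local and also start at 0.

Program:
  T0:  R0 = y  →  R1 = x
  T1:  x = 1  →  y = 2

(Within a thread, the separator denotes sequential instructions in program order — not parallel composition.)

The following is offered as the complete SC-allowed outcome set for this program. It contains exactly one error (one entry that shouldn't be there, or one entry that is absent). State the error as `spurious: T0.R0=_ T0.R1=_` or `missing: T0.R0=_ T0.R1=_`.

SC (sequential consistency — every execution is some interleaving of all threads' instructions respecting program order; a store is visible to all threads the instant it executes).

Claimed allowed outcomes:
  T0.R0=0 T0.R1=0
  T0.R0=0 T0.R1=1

missing: T0.R0=2 T0.R1=1

outcome vector order: (T0.R0,T0.R1)
under SC → 00 01 21
SC∖claimed = {21}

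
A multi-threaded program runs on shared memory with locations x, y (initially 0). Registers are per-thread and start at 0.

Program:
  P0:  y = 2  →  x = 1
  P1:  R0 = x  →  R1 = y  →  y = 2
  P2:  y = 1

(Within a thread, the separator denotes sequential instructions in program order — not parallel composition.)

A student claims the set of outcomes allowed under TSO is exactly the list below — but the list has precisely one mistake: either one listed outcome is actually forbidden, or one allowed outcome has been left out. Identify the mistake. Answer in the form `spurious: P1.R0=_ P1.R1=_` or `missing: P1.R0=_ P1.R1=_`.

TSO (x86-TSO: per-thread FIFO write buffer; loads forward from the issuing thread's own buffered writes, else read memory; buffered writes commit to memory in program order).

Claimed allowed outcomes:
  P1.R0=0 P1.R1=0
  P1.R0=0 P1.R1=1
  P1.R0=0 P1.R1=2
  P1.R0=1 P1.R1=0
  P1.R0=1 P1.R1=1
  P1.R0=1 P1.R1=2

outcome vector order: (P1.R0,P1.R1)
[TSO] allowed = {00 01 02 11 12}
claimed∖TSO = {10}

spurious: P1.R0=1 P1.R1=0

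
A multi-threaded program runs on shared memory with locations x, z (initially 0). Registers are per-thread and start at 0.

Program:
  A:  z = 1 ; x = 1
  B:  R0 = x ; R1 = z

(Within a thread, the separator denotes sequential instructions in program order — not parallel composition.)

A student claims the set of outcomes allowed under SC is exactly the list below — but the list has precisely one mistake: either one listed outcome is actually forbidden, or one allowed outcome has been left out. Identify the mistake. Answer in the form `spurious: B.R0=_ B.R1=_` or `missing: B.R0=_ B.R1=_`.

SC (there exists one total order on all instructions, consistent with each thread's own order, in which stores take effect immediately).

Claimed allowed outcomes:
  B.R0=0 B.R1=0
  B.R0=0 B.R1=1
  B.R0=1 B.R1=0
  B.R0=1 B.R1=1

spurious: B.R0=1 B.R1=0

outcome vector order: (B.R0,B.R1)
SC (3): <0 0>, <0 1>, <1 1>
claimed∖SC = {<1 0>}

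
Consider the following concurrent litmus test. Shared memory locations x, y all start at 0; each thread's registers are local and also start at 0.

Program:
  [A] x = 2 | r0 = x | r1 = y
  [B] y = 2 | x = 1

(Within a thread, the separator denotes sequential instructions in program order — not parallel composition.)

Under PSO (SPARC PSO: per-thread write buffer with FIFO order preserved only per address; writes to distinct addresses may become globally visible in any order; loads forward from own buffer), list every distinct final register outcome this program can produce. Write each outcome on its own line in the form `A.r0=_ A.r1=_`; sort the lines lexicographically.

outcome vector order: (A.r0,A.r1)
|PSO outcomes| = 4

A.r0=1 A.r1=0
A.r0=1 A.r1=2
A.r0=2 A.r1=0
A.r0=2 A.r1=2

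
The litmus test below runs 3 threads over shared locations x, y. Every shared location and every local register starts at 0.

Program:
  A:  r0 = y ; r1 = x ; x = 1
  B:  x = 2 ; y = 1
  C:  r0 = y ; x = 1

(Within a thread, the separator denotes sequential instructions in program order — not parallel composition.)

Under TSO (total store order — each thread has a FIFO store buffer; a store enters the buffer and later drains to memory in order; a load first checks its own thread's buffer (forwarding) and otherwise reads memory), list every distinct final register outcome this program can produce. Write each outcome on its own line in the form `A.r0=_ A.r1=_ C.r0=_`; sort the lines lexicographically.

A.r0=0 A.r1=0 C.r0=0
A.r0=0 A.r1=0 C.r0=1
A.r0=0 A.r1=1 C.r0=0
A.r0=0 A.r1=1 C.r0=1
A.r0=0 A.r1=2 C.r0=0
A.r0=0 A.r1=2 C.r0=1
A.r0=1 A.r1=1 C.r0=0
A.r0=1 A.r1=1 C.r0=1
A.r0=1 A.r1=2 C.r0=0
A.r0=1 A.r1=2 C.r0=1

outcome vector order: (A.r0,A.r1,C.r0)
|TSO outcomes| = 10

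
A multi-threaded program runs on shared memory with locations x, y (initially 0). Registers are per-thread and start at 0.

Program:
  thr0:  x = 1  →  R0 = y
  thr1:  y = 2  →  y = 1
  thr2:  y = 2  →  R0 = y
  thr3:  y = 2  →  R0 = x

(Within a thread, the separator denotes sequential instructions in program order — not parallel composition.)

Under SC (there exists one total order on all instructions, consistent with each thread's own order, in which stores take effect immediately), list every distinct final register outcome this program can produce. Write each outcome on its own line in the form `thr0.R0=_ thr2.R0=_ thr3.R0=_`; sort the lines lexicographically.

outcome vector order: (thr0.R0,thr2.R0,thr3.R0)
|SC outcomes| = 10

thr0.R0=0 thr2.R0=1 thr3.R0=1
thr0.R0=0 thr2.R0=2 thr3.R0=1
thr0.R0=1 thr2.R0=1 thr3.R0=0
thr0.R0=1 thr2.R0=1 thr3.R0=1
thr0.R0=1 thr2.R0=2 thr3.R0=0
thr0.R0=1 thr2.R0=2 thr3.R0=1
thr0.R0=2 thr2.R0=1 thr3.R0=0
thr0.R0=2 thr2.R0=1 thr3.R0=1
thr0.R0=2 thr2.R0=2 thr3.R0=0
thr0.R0=2 thr2.R0=2 thr3.R0=1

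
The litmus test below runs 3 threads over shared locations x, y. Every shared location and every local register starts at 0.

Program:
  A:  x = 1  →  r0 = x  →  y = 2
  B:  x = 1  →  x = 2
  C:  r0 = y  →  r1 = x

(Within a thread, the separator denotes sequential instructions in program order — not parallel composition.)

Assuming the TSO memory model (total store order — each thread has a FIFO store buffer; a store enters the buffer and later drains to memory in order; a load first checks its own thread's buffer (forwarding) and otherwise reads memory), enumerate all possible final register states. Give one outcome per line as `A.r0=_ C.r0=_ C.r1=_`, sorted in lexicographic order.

A.r0=1 C.r0=0 C.r1=0
A.r0=1 C.r0=0 C.r1=1
A.r0=1 C.r0=0 C.r1=2
A.r0=1 C.r0=2 C.r1=1
A.r0=1 C.r0=2 C.r1=2
A.r0=2 C.r0=0 C.r1=0
A.r0=2 C.r0=0 C.r1=1
A.r0=2 C.r0=0 C.r1=2
A.r0=2 C.r0=2 C.r1=2

outcome vector order: (A.r0,C.r0,C.r1)
|TSO outcomes| = 9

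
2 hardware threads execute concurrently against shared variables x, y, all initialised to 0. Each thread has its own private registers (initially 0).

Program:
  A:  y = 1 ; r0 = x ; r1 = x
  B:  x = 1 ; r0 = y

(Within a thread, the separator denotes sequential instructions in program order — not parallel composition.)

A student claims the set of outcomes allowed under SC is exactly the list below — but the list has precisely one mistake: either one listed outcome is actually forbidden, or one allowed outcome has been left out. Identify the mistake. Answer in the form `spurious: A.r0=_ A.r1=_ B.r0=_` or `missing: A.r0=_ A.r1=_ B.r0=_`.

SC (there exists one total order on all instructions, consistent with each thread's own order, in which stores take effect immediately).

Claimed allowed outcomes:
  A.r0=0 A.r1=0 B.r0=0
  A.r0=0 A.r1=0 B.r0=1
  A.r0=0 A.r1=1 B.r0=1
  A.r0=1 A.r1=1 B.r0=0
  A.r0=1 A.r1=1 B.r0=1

spurious: A.r0=0 A.r1=0 B.r0=0

outcome vector order: (A.r0,A.r1,B.r0)
SC: 4 outcomes — {(0,0,1) (0,1,1) (1,1,0) (1,1,1)}
claimed∖SC = {(0,0,0)}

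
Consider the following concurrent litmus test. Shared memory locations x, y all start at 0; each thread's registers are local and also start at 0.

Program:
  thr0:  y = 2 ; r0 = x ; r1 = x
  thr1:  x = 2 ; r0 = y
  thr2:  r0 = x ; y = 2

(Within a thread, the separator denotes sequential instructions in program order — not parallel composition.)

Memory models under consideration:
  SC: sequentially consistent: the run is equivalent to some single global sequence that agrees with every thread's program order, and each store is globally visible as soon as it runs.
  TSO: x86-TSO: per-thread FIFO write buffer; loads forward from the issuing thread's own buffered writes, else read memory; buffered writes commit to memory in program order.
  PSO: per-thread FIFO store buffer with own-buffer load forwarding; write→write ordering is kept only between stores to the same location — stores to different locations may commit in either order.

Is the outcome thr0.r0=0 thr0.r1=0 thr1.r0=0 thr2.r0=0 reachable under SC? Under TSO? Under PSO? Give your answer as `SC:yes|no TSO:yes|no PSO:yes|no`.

SC:no TSO:yes PSO:yes

outcome vector order: (thr0.r0,thr0.r1,thr1.r0,thr2.r0)
SC: 8 outcomes — {<0 0 2 0> <0 0 2 2> <0 2 2 0> <0 2 2 2> <2 2 0 0> <2 2 0 2> <2 2 2 0> <2 2 2 2>}
TSO: 12 outcomes — {<0 0 0 0> <0 0 0 2> <0 0 2 0> <0 0 2 2> <0 2 0 0> <0 2 0 2> <0 2 2 0> <0 2 2 2> <2 2 0 0> <2 2 0 2> <2 2 2 0> <2 2 2 2>}
PSO: 12 outcomes — {<0 0 0 0> <0 0 0 2> <0 0 2 0> <0 0 2 2> <0 2 0 0> <0 2 0 2> <0 2 2 0> <0 2 2 2> <2 2 0 0> <2 2 0 2> <2 2 2 0> <2 2 2 2>}
target <0 0 0 0> ∈ {TSO,PSO}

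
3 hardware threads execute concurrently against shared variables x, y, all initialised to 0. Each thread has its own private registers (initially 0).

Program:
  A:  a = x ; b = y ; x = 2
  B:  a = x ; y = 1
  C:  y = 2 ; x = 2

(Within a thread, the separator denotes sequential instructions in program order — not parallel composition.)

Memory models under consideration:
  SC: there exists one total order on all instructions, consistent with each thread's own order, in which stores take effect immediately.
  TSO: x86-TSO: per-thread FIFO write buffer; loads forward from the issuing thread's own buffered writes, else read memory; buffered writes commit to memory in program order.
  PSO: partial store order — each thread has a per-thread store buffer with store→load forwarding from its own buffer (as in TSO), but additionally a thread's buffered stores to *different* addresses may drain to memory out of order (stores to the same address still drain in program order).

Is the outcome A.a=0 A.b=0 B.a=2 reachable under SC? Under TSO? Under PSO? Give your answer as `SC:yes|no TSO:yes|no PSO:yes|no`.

SC:yes TSO:yes PSO:yes

outcome vector order: (A.a,A.b,B.a)
[SC] allowed = {0/0/0; 0/0/2; 0/1/0; 0/1/2; 0/2/0; 0/2/2; 2/1/0; 2/1/2; 2/2/0; 2/2/2}
[TSO] allowed = {0/0/0; 0/0/2; 0/1/0; 0/1/2; 0/2/0; 0/2/2; 2/1/0; 2/1/2; 2/2/0; 2/2/2}
[PSO] allowed = {0/0/0; 0/0/2; 0/1/0; 0/1/2; 0/2/0; 0/2/2; 2/0/0; 2/0/2; 2/1/0; 2/1/2; 2/2/0; 2/2/2}
target 0/0/2 ∈ {SC,TSO,PSO}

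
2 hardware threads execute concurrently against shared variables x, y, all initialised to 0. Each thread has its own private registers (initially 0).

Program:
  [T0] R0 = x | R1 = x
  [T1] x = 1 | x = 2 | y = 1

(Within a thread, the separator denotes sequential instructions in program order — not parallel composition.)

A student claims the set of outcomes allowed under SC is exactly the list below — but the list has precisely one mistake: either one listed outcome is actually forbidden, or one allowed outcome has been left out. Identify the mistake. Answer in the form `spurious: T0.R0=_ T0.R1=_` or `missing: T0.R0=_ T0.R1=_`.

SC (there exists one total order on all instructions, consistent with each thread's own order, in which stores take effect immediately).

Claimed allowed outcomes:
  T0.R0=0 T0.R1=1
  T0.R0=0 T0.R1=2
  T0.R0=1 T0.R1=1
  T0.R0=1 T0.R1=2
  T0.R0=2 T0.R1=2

missing: T0.R0=0 T0.R1=0

outcome vector order: (T0.R0,T0.R1)
[SC] allowed = {00, 01, 02, 11, 12, 22}
SC∖claimed = {00}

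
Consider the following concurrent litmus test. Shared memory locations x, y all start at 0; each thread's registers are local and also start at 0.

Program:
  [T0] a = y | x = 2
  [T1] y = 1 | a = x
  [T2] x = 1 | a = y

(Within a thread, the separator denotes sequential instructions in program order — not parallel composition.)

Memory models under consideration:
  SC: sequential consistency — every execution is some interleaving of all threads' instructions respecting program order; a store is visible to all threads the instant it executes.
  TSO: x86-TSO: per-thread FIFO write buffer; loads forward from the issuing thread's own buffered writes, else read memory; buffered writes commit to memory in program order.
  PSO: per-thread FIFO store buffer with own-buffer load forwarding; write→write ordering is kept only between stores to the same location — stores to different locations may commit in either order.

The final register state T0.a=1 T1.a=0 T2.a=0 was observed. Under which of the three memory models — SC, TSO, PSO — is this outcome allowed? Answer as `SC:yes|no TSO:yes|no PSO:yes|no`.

outcome vector order: (T0.a,T1.a,T2.a)
under SC → 0/0/1, 0/1/0, 0/1/1, 0/2/0, 0/2/1, 1/0/1, 1/1/0, 1/1/1, 1/2/0, 1/2/1
under TSO → 0/0/0, 0/0/1, 0/1/0, 0/1/1, 0/2/0, 0/2/1, 1/0/0, 1/0/1, 1/1/0, 1/1/1, 1/2/0, 1/2/1
under PSO → 0/0/0, 0/0/1, 0/1/0, 0/1/1, 0/2/0, 0/2/1, 1/0/0, 1/0/1, 1/1/0, 1/1/1, 1/2/0, 1/2/1
target 1/0/0 ∈ {TSO,PSO}

SC:no TSO:yes PSO:yes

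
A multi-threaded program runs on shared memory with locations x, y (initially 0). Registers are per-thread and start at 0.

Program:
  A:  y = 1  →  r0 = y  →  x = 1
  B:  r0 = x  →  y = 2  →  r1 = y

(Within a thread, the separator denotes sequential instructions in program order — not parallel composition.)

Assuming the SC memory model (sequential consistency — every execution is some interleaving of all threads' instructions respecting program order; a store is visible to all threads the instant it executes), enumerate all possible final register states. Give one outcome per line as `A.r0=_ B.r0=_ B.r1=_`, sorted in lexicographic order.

outcome vector order: (A.r0,B.r0,B.r1)
|SC outcomes| = 4

A.r0=1 B.r0=0 B.r1=1
A.r0=1 B.r0=0 B.r1=2
A.r0=1 B.r0=1 B.r1=2
A.r0=2 B.r0=0 B.r1=2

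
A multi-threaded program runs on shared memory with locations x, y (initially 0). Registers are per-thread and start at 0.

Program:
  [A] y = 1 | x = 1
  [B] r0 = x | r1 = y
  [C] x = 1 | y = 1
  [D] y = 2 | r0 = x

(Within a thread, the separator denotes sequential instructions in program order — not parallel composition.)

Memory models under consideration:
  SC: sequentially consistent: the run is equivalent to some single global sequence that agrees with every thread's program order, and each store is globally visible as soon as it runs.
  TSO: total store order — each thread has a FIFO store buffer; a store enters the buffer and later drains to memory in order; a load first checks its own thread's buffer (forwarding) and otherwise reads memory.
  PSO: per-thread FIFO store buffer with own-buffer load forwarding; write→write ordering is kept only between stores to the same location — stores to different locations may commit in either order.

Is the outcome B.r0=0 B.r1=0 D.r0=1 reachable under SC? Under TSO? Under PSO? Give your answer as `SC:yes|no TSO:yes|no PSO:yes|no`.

outcome vector order: (B.r0,B.r1,D.r0)
[SC] allowed = {<0 0 0>, <0 0 1>, <0 1 0>, <0 1 1>, <0 2 0>, <0 2 1>, <1 0 1>, <1 1 0>, <1 1 1>, <1 2 0>, <1 2 1>}
[TSO] allowed = {<0 0 0>, <0 0 1>, <0 1 0>, <0 1 1>, <0 2 0>, <0 2 1>, <1 0 0>, <1 0 1>, <1 1 0>, <1 1 1>, <1 2 0>, <1 2 1>}
[PSO] allowed = {<0 0 0>, <0 0 1>, <0 1 0>, <0 1 1>, <0 2 0>, <0 2 1>, <1 0 0>, <1 0 1>, <1 1 0>, <1 1 1>, <1 2 0>, <1 2 1>}
target <0 0 1> ∈ {SC,TSO,PSO}

SC:yes TSO:yes PSO:yes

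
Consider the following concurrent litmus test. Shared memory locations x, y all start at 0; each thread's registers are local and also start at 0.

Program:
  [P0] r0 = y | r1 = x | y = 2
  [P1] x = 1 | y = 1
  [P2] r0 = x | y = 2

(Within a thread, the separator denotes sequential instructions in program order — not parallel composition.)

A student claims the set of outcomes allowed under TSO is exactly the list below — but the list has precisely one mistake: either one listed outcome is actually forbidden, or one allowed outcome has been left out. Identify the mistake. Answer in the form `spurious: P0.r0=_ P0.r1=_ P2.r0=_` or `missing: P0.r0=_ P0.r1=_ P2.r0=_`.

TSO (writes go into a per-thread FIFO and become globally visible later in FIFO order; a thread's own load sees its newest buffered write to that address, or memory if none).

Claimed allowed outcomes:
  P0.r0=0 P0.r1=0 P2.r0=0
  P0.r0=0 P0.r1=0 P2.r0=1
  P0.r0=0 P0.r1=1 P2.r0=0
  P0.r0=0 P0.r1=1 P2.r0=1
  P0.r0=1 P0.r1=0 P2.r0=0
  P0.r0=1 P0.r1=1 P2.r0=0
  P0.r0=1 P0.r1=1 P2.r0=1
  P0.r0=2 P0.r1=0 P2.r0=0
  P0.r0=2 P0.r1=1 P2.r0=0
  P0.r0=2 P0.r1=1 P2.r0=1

spurious: P0.r0=1 P0.r1=0 P2.r0=0

outcome vector order: (P0.r0,P0.r1,P2.r0)
under TSO → 0/0/0 0/0/1 0/1/0 0/1/1 1/1/0 1/1/1 2/0/0 2/1/0 2/1/1
claimed∖TSO = {1/0/0}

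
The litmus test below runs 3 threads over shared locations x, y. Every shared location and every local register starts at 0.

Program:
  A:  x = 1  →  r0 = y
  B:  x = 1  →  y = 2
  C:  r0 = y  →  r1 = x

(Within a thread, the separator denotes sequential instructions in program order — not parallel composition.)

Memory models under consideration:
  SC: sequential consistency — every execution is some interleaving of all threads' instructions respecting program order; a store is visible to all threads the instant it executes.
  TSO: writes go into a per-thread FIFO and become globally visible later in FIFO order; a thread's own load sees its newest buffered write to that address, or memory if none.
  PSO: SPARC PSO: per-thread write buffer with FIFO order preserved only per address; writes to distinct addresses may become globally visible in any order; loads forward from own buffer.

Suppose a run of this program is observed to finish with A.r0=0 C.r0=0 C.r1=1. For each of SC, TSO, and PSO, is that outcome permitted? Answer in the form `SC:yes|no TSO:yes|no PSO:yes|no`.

outcome vector order: (A.r0,C.r0,C.r1)
SC (6): 0/0/0; 0/0/1; 0/2/1; 2/0/0; 2/0/1; 2/2/1
TSO (6): 0/0/0; 0/0/1; 0/2/1; 2/0/0; 2/0/1; 2/2/1
PSO (8): 0/0/0; 0/0/1; 0/2/0; 0/2/1; 2/0/0; 2/0/1; 2/2/0; 2/2/1
target 0/0/1 ∈ {SC,TSO,PSO}

SC:yes TSO:yes PSO:yes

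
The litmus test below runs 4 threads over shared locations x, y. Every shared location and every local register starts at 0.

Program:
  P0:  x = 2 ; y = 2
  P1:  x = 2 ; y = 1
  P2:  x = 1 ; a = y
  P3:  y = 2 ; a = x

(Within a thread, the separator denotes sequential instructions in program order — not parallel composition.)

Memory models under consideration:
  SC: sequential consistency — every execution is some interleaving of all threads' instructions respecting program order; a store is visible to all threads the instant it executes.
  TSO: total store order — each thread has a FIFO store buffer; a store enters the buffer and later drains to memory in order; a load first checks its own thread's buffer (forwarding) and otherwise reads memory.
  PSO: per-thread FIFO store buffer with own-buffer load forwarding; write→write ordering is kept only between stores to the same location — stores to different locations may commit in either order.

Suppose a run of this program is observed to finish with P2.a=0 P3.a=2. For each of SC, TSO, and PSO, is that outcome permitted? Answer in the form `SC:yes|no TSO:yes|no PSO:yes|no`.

outcome vector order: (P2.a,P3.a)
under SC → <0 1> <0 2> <1 0> <1 1> <1 2> <2 0> <2 1> <2 2>
under TSO → <0 0> <0 1> <0 2> <1 0> <1 1> <1 2> <2 0> <2 1> <2 2>
under PSO → <0 0> <0 1> <0 2> <1 0> <1 1> <1 2> <2 0> <2 1> <2 2>
target <0 2> ∈ {SC,TSO,PSO}

SC:yes TSO:yes PSO:yes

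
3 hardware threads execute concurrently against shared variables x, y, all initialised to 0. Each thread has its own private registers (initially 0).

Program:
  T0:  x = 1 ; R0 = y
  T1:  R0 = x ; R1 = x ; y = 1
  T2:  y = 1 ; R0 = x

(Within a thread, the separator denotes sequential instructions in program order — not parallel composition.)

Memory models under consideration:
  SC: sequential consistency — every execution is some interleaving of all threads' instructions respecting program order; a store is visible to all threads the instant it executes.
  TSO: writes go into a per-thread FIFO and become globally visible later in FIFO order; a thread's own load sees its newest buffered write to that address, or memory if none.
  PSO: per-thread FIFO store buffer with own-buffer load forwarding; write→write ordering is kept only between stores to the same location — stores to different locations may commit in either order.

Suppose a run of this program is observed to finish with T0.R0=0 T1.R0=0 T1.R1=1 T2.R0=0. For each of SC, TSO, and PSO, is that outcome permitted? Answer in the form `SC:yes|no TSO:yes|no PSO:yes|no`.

SC:no TSO:yes PSO:yes

outcome vector order: (T0.R0,T1.R0,T1.R1,T2.R0)
SC: 9 outcomes — {0/0/0/1, 0/0/1/1, 0/1/1/1, 1/0/0/0, 1/0/0/1, 1/0/1/0, 1/0/1/1, 1/1/1/0, 1/1/1/1}
TSO: 12 outcomes — {0/0/0/0, 0/0/0/1, 0/0/1/0, 0/0/1/1, 0/1/1/0, 0/1/1/1, 1/0/0/0, 1/0/0/1, 1/0/1/0, 1/0/1/1, 1/1/1/0, 1/1/1/1}
PSO: 12 outcomes — {0/0/0/0, 0/0/0/1, 0/0/1/0, 0/0/1/1, 0/1/1/0, 0/1/1/1, 1/0/0/0, 1/0/0/1, 1/0/1/0, 1/0/1/1, 1/1/1/0, 1/1/1/1}
target 0/0/1/0 ∈ {TSO,PSO}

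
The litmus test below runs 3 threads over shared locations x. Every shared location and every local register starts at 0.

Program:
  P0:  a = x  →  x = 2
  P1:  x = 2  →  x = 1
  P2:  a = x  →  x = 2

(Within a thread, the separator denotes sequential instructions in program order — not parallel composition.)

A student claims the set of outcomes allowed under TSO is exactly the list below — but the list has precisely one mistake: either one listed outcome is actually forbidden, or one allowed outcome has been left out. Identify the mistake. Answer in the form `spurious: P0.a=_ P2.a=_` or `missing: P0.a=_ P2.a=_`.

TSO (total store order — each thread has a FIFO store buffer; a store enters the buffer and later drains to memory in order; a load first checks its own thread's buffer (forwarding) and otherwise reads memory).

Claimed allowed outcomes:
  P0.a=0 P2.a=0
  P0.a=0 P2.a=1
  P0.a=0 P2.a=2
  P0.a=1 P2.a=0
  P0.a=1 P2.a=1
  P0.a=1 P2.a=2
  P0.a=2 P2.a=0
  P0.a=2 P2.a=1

outcome vector order: (P0.a,P2.a)
TSO: 9 outcomes — {(0,0); (0,1); (0,2); (1,0); (1,1); (1,2); (2,0); (2,1); (2,2)}
TSO∖claimed = {(2,2)}

missing: P0.a=2 P2.a=2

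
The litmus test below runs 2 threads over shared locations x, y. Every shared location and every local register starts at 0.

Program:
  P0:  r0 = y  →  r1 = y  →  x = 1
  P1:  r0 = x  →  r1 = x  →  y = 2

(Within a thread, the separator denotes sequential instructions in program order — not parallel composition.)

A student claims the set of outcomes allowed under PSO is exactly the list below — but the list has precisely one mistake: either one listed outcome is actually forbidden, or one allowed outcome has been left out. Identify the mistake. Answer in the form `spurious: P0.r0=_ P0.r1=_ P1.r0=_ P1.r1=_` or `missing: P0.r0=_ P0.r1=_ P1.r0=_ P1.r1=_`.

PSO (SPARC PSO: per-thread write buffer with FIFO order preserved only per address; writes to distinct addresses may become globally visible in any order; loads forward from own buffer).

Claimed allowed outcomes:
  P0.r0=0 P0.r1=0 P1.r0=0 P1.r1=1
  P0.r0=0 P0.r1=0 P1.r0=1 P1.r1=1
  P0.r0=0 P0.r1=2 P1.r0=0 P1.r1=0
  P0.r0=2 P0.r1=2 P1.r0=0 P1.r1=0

outcome vector order: (P0.r0,P0.r1,P1.r0,P1.r1)
PSO (5): <0 0 0 0>, <0 0 0 1>, <0 0 1 1>, <0 2 0 0>, <2 2 0 0>
PSO∖claimed = {<0 0 0 0>}

missing: P0.r0=0 P0.r1=0 P1.r0=0 P1.r1=0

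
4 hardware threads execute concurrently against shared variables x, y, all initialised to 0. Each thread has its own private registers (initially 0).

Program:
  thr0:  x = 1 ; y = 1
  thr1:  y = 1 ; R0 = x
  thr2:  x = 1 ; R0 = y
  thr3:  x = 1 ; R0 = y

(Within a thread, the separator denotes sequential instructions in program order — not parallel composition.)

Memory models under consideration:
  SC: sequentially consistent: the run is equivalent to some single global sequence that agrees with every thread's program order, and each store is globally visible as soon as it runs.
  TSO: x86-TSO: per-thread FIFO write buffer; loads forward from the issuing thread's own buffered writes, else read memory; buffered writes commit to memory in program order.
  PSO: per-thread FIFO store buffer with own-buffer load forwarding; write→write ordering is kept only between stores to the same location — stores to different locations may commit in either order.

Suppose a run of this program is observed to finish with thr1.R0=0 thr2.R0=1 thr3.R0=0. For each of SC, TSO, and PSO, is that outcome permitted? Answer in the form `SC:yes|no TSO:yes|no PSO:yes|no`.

SC:no TSO:yes PSO:yes

outcome vector order: (thr1.R0,thr2.R0,thr3.R0)
SC (5): 011, 100, 101, 110, 111
TSO (8): 000, 001, 010, 011, 100, 101, 110, 111
PSO (8): 000, 001, 010, 011, 100, 101, 110, 111
target 010 ∈ {TSO,PSO}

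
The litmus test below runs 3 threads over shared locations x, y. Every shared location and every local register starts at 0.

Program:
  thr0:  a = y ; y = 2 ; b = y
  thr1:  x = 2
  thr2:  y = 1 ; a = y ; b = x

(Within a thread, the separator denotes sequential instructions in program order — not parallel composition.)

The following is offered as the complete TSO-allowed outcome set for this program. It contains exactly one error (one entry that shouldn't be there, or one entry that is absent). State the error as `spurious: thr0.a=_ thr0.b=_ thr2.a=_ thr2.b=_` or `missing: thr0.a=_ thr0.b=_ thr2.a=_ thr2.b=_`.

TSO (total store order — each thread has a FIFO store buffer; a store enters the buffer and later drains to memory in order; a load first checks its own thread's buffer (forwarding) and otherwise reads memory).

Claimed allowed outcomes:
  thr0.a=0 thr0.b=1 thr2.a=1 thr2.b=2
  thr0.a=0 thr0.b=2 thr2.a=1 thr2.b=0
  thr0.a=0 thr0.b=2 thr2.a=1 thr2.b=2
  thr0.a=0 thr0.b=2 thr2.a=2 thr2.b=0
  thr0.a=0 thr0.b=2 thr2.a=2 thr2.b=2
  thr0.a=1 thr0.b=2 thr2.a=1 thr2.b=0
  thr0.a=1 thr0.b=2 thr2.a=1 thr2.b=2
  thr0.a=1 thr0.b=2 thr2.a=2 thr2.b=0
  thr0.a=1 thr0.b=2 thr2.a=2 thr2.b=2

missing: thr0.a=0 thr0.b=1 thr2.a=1 thr2.b=0

outcome vector order: (thr0.a,thr0.b,thr2.a,thr2.b)
TSO (10): <0 1 1 0>, <0 1 1 2>, <0 2 1 0>, <0 2 1 2>, <0 2 2 0>, <0 2 2 2>, <1 2 1 0>, <1 2 1 2>, <1 2 2 0>, <1 2 2 2>
TSO∖claimed = {<0 1 1 0>}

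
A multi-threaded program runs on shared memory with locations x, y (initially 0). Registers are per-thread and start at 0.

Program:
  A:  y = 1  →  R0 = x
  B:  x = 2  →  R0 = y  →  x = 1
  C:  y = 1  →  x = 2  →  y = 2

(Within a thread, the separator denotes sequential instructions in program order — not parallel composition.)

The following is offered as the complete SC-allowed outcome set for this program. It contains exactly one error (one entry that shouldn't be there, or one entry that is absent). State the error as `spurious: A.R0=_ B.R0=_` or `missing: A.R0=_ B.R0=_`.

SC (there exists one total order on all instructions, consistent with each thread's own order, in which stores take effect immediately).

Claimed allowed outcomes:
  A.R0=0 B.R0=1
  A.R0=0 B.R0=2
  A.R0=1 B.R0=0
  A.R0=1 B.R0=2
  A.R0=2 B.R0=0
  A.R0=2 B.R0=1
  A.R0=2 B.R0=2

outcome vector order: (A.R0,B.R0)
SC (8): <0 1>, <0 2>, <1 0>, <1 1>, <1 2>, <2 0>, <2 1>, <2 2>
SC∖claimed = {<1 1>}

missing: A.R0=1 B.R0=1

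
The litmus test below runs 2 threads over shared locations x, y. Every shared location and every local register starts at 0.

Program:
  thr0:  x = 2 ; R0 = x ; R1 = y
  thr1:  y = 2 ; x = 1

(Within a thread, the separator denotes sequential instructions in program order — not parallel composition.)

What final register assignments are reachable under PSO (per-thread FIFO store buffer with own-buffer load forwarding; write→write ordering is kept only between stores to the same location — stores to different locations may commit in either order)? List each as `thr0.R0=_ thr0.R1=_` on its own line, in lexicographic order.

thr0.R0=1 thr0.R1=0
thr0.R0=1 thr0.R1=2
thr0.R0=2 thr0.R1=0
thr0.R0=2 thr0.R1=2

outcome vector order: (thr0.R0,thr0.R1)
|PSO outcomes| = 4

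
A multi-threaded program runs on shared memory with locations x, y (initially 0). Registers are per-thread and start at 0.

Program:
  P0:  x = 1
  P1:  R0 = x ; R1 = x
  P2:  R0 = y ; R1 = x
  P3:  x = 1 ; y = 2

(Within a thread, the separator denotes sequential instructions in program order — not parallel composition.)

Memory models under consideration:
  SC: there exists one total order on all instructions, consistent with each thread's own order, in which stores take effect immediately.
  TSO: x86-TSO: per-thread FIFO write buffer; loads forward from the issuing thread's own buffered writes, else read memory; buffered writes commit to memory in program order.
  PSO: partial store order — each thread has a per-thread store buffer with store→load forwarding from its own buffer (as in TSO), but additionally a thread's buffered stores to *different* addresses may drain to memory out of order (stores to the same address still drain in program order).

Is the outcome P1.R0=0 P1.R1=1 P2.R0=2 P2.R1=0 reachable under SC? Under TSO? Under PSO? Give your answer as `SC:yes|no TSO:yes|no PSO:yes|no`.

outcome vector order: (P1.R0,P1.R1,P2.R0,P2.R1)
under SC → 0/0/0/0; 0/0/0/1; 0/0/2/1; 0/1/0/0; 0/1/0/1; 0/1/2/1; 1/1/0/0; 1/1/0/1; 1/1/2/1
under TSO → 0/0/0/0; 0/0/0/1; 0/0/2/1; 0/1/0/0; 0/1/0/1; 0/1/2/1; 1/1/0/0; 1/1/0/1; 1/1/2/1
under PSO → 0/0/0/0; 0/0/0/1; 0/0/2/0; 0/0/2/1; 0/1/0/0; 0/1/0/1; 0/1/2/0; 0/1/2/1; 1/1/0/0; 1/1/0/1; 1/1/2/0; 1/1/2/1
target 0/1/2/0 ∈ {PSO}

SC:no TSO:no PSO:yes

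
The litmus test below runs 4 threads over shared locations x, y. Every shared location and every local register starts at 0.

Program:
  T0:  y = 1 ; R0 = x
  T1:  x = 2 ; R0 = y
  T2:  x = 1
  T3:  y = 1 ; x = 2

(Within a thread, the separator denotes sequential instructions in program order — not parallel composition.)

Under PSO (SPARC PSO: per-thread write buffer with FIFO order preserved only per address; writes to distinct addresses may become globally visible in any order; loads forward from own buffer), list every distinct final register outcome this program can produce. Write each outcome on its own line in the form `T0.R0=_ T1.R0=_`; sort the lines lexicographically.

T0.R0=0 T1.R0=0
T0.R0=0 T1.R0=1
T0.R0=1 T1.R0=0
T0.R0=1 T1.R0=1
T0.R0=2 T1.R0=0
T0.R0=2 T1.R0=1

outcome vector order: (T0.R0,T1.R0)
|PSO outcomes| = 6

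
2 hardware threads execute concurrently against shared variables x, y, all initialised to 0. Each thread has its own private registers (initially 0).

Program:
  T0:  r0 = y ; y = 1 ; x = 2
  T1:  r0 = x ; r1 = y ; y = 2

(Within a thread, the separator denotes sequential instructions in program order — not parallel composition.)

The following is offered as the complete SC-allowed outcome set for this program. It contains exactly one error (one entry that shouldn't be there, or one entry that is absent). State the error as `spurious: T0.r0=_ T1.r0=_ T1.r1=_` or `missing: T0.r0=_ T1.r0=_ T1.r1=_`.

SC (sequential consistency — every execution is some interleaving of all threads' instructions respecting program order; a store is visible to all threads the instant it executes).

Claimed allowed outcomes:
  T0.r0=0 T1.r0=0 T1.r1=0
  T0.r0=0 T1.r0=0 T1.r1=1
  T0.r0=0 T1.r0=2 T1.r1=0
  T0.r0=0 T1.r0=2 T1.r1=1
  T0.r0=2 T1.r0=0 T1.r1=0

spurious: T0.r0=0 T1.r0=2 T1.r1=0

outcome vector order: (T0.r0,T1.r0,T1.r1)
under SC → 0/0/0 0/0/1 0/2/1 2/0/0
claimed∖SC = {0/2/0}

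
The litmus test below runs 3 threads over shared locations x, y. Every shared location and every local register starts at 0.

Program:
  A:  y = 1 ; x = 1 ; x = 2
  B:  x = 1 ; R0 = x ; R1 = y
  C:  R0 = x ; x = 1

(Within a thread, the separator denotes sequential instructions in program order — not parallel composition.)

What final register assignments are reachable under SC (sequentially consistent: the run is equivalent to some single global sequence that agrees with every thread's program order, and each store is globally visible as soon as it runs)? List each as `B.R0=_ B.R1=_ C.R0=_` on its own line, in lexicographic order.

outcome vector order: (B.R0,B.R1,C.R0)
|SC outcomes| = 9

B.R0=1 B.R1=0 C.R0=0
B.R0=1 B.R1=0 C.R0=1
B.R0=1 B.R1=0 C.R0=2
B.R0=1 B.R1=1 C.R0=0
B.R0=1 B.R1=1 C.R0=1
B.R0=1 B.R1=1 C.R0=2
B.R0=2 B.R1=1 C.R0=0
B.R0=2 B.R1=1 C.R0=1
B.R0=2 B.R1=1 C.R0=2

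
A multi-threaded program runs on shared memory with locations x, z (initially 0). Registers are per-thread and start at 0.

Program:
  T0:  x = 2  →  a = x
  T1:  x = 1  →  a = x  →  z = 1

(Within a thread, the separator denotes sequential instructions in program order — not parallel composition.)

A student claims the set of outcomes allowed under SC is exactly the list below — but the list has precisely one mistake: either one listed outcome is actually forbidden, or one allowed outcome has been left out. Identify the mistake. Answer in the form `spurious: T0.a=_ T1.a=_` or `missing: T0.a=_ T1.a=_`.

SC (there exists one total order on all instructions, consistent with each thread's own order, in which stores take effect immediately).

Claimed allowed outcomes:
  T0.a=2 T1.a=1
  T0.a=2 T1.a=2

outcome vector order: (T0.a,T1.a)
under SC → 11 21 22
SC∖claimed = {11}

missing: T0.a=1 T1.a=1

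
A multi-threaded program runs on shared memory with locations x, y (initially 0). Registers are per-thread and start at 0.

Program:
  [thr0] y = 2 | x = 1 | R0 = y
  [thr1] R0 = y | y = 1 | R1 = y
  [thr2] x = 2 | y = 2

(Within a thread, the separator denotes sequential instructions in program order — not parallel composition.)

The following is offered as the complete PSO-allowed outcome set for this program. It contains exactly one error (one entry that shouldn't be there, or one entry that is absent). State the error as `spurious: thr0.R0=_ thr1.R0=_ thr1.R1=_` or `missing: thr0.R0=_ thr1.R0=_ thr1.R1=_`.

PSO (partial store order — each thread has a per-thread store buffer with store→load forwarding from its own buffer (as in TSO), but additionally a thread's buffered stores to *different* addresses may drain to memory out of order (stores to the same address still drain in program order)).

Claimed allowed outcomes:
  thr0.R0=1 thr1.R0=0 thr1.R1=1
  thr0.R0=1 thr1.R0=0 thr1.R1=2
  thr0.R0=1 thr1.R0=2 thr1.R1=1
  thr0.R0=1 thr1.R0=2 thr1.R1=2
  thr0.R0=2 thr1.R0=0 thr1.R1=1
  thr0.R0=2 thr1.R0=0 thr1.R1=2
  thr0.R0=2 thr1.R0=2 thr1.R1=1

missing: thr0.R0=2 thr1.R0=2 thr1.R1=2

outcome vector order: (thr0.R0,thr1.R0,thr1.R1)
PSO: 8 outcomes — {(1,0,1) (1,0,2) (1,2,1) (1,2,2) (2,0,1) (2,0,2) (2,2,1) (2,2,2)}
PSO∖claimed = {(2,2,2)}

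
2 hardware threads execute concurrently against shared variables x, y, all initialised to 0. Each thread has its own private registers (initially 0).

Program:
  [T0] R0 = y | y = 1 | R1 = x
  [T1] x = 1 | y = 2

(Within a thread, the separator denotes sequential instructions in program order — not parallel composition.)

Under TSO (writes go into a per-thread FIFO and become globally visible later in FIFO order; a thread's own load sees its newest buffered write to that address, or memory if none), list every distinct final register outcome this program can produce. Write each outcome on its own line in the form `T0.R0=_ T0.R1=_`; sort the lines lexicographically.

outcome vector order: (T0.R0,T0.R1)
|TSO outcomes| = 3

T0.R0=0 T0.R1=0
T0.R0=0 T0.R1=1
T0.R0=2 T0.R1=1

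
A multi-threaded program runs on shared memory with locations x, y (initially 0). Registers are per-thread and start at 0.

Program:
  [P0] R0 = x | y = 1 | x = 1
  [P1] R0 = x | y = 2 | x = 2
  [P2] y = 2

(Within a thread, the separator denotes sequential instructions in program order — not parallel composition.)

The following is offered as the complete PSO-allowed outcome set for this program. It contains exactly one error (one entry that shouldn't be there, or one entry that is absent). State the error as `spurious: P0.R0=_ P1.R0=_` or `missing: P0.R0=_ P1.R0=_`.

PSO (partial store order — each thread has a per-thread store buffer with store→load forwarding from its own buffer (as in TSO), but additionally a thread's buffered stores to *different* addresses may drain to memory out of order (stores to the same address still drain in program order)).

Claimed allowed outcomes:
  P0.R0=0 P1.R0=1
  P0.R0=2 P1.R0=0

outcome vector order: (P0.R0,P1.R0)
[PSO] allowed = {<0 0>, <0 1>, <2 0>}
PSO∖claimed = {<0 0>}

missing: P0.R0=0 P1.R0=0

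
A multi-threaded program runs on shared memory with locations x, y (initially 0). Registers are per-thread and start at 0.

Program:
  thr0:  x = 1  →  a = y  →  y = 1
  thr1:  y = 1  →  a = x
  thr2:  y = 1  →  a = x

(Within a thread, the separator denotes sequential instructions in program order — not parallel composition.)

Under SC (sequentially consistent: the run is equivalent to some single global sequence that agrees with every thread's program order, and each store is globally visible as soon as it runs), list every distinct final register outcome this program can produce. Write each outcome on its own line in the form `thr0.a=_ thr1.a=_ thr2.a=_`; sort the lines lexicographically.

thr0.a=0 thr1.a=1 thr2.a=1
thr0.a=1 thr1.a=0 thr2.a=0
thr0.a=1 thr1.a=0 thr2.a=1
thr0.a=1 thr1.a=1 thr2.a=0
thr0.a=1 thr1.a=1 thr2.a=1

outcome vector order: (thr0.a,thr1.a,thr2.a)
|SC outcomes| = 5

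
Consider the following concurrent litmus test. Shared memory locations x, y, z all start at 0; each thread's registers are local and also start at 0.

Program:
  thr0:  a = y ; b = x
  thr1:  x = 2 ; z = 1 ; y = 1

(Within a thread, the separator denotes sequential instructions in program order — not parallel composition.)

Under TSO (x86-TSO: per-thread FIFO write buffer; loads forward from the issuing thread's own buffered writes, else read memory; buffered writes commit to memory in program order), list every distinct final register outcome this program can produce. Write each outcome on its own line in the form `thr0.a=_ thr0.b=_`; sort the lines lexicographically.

outcome vector order: (thr0.a,thr0.b)
|TSO outcomes| = 3

thr0.a=0 thr0.b=0
thr0.a=0 thr0.b=2
thr0.a=1 thr0.b=2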